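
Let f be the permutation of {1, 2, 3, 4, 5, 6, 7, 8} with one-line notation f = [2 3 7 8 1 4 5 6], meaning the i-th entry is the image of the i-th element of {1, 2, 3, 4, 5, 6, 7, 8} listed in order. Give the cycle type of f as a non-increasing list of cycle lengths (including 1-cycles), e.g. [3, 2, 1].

The disjoint cycles are (1, 2, 3, 7, 5)(4, 8, 6), with lengths 5, 3 in non-increasing order.

[5, 3]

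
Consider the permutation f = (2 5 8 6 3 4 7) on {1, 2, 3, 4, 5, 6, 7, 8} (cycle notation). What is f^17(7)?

8

7 lies in the 7-cycle (2 5 8 6 3 4 7).
Powers repeat with period 7 on this cycle, and 17 mod 7 = 3, so f^17(7) = f^3(7).
Stepping 3 places around the cycle: 7 → 2 → 5 → 8.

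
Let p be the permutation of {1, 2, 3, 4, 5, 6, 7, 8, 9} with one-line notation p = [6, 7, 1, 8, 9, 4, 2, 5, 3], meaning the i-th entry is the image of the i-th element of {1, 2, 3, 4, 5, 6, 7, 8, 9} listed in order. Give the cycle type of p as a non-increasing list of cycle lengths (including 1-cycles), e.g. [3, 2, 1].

[7, 2]

The disjoint cycles are (1, 6, 4, 8, 5, 9, 3)(2, 7), with lengths 7, 2 in non-increasing order.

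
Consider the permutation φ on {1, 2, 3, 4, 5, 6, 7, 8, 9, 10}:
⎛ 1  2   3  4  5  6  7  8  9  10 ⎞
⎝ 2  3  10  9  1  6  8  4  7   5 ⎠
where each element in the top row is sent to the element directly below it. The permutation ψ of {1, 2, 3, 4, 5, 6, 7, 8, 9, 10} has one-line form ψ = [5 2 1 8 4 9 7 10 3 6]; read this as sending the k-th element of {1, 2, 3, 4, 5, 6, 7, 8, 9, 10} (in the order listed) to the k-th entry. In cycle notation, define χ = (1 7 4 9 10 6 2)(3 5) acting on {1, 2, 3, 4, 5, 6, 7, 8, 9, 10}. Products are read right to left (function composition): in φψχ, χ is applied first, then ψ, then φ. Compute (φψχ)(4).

Apply the permutations in order: χ(4) = 9, then ψ(9) = 3, then φ(3) = 10. So (φψχ)(4) = 10.

10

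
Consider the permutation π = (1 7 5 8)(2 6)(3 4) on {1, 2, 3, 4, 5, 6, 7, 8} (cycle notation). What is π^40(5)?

5 lies in the 4-cycle (1 7 5 8).
Powers repeat with period 4 on this cycle, and 40 mod 4 = 0, so π^40(5) = π^0(5).
So π^40(5) = 5.

5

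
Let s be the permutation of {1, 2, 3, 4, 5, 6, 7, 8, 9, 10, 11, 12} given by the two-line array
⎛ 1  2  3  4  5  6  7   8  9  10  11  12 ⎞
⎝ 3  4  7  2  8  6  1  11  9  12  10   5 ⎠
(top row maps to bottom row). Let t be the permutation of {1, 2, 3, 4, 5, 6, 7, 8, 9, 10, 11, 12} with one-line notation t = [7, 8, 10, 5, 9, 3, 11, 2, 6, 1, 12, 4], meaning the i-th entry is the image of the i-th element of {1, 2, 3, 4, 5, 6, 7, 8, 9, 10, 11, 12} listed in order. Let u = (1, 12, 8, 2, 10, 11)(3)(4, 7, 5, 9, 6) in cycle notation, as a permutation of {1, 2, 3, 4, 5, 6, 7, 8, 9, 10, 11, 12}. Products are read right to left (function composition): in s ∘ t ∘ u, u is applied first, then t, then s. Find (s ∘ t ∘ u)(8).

Chase 8: u(8) = 2; t(2) = 8; s(8) = 11. Hence (s ∘ t ∘ u)(8) = 11.

11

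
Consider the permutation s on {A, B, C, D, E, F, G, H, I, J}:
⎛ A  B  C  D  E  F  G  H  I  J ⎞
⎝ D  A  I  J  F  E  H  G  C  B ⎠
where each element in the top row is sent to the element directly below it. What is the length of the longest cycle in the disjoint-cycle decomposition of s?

Decomposing into disjoint cycles gives (A D J B)(C I)(E F)(G H); the longest has length 4.

4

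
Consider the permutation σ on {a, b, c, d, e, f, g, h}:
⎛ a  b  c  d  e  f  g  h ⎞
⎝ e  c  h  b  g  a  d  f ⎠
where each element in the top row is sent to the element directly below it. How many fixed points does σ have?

No element satisfies σ(x) = x, so there are 0 fixed points.

0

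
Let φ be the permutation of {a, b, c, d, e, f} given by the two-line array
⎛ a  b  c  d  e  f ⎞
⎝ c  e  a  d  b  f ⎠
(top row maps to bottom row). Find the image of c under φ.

a

The entry below c in the array is a, so φ(c) = a.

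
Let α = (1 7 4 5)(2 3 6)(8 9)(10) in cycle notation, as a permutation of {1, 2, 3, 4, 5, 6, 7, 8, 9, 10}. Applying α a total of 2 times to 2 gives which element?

6

2 lies in the 3-cycle (2 3 6).
Advancing 2 steps from 2: 2 → 3 → 6.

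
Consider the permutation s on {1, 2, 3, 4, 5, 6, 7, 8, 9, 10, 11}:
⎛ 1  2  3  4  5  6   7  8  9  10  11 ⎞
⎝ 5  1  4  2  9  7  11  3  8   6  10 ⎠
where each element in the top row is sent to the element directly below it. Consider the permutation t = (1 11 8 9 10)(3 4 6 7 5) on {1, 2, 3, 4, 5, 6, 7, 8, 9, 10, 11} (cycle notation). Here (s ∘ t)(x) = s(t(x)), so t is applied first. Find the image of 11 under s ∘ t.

First apply t: t(11) = 8, then s(8) = 3. Thus (s ∘ t)(11) = 3.

3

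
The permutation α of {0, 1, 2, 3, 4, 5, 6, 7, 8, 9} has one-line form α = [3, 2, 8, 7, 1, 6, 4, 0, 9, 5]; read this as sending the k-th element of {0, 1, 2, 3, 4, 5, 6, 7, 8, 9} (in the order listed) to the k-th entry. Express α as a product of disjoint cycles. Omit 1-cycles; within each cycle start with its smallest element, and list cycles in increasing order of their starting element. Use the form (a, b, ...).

(0, 3, 7)(1, 2, 8, 9, 5, 6, 4)

From 0: 0 → 3 → 7 → 0, closing the cycle (0, 3, 7).
Continuing from each remaining unvisited element yields (0, 3, 7)(1, 2, 8, 9, 5, 6, 4).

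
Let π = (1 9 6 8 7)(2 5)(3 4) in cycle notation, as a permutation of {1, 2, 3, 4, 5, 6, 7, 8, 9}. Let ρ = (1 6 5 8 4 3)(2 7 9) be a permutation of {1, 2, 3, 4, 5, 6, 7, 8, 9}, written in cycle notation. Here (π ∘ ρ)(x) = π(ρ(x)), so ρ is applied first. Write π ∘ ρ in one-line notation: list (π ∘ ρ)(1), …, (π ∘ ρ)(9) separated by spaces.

8 1 9 4 7 2 6 3 5

(π ∘ ρ)(x) = π(ρ(x)). Computing each image: π(ρ(1)) = π(6) = 8, π(ρ(2)) = π(7) = 1, π(ρ(3)) = π(1) = 9, π(ρ(4)) = π(3) = 4, π(ρ(5)) = π(8) = 7, π(ρ(6)) = π(5) = 2, π(ρ(7)) = π(9) = 6, π(ρ(8)) = π(4) = 3, π(ρ(9)) = π(2) = 5.
Hence π ∘ ρ = [8 1 9 4 7 2 6 3 5].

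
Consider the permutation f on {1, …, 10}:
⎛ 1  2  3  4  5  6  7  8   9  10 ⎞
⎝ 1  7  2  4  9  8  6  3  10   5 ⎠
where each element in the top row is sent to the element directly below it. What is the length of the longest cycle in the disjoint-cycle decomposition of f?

Decomposing into disjoint cycles gives (2 7 6 8 3)(5 9 10); the longest has length 5.

5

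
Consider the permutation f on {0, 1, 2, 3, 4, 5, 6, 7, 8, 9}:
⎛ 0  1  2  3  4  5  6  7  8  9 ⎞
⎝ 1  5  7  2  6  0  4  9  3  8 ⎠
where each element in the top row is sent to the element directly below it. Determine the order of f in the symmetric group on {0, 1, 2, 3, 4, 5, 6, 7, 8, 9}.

30

Writing f as disjoint cycles, the cycle lengths are 5, 3, 2.
The order is lcm(5, 3, 2) = 30.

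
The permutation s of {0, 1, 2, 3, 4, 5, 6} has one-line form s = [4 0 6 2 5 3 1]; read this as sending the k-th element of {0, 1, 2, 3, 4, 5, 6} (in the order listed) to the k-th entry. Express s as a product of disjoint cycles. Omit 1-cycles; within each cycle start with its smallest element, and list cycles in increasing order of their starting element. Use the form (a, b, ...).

From 0: 0 → 4 → 5 → 3 → 2 → 6 → 1 → 0, closing the cycle (0, 4, 5, 3, 2, 6, 1).
Repeating from the next unused element and collecting all non-trivial cycles gives (0, 4, 5, 3, 2, 6, 1).

(0, 4, 5, 3, 2, 6, 1)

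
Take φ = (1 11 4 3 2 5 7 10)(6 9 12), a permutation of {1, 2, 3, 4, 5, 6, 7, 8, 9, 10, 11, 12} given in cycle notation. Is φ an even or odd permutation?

odd

The cycle lengths are 8, 3, 1.
A cycle is odd iff its length is even; φ has 1 even-length cycle, so sgn(φ) = (−1)^1 and φ is odd.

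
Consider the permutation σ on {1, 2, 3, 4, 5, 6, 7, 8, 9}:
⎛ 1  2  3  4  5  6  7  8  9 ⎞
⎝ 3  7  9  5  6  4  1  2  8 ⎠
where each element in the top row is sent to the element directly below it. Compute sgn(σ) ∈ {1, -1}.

-1

In disjoint-cycle form the cycle lengths are 6, 3.
A cycle of length ℓ contributes ℓ−1 transpositions, so σ is a product of 5 + 2 = 7 transpositions — odd.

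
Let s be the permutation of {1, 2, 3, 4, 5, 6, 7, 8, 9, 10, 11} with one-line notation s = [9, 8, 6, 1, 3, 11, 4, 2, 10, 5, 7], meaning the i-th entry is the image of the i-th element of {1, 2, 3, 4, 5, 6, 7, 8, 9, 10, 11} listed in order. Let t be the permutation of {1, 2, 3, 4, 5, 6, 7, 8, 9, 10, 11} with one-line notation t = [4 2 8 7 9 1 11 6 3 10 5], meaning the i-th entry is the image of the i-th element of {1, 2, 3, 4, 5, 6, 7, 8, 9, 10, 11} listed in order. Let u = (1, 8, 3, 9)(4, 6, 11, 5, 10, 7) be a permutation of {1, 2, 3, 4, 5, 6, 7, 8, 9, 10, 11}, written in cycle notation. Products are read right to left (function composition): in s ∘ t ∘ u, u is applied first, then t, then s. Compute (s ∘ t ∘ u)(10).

Chase 10: u(10) = 7; t(7) = 11; s(11) = 7. Hence (s ∘ t ∘ u)(10) = 7.

7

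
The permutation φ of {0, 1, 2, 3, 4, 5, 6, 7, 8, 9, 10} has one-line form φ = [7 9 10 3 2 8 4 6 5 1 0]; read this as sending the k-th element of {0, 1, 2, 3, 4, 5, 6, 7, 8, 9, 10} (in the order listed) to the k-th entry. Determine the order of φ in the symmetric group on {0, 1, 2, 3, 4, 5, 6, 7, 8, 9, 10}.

6

Writing φ as disjoint cycles, the cycle lengths are 6, 2, 2, 1.
The order of φ is the least common multiple of its cycle lengths: lcm(6, 2, 2) = 6.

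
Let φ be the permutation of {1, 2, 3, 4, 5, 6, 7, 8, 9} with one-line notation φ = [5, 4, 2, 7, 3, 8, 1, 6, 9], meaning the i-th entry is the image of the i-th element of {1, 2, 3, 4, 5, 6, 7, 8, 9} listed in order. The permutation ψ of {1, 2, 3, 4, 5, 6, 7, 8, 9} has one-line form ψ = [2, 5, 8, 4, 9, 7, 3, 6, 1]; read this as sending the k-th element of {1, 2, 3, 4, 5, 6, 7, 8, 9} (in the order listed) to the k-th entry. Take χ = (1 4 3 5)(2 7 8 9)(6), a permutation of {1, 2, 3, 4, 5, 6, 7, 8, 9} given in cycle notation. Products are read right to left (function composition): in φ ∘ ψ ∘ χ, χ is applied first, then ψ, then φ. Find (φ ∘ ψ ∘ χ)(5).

4

(φ ∘ ψ ∘ χ)(5) = φ(ψ(χ(5))). χ(5) = 1, then ψ(1) = 2, then φ(2) = 4, so the result is 4.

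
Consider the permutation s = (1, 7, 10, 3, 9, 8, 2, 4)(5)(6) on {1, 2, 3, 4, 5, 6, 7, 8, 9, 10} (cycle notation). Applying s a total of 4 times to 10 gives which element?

2

10 lies in the 8-cycle (1, 7, 10, 3, 9, 8, 2, 4).
Stepping 4 places around the cycle: 10 → 3 → 9 → 8 → 2.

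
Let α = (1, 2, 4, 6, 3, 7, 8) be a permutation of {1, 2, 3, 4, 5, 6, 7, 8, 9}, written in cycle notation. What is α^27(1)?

8

1 lies in the 7-cycle (1, 2, 4, 6, 3, 7, 8).
Since the cycle has length 7, α^27 acts on it the same as α^6 (27 mod 7 = 6).
Stepping 6 places around the cycle: 1 → 2 → 4 → 6 → 3 → 7 → 8.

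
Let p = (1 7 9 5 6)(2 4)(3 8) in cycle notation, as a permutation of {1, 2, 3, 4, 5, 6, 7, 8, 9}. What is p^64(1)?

6

1 lies in the 5-cycle (1 7 9 5 6).
On a 5-cycle, p^5 is the identity, so p^64 = p^4 there (64 ≡ 4 mod 5).
Advancing 4 steps from 1: 1 → 7 → 9 → 5 → 6.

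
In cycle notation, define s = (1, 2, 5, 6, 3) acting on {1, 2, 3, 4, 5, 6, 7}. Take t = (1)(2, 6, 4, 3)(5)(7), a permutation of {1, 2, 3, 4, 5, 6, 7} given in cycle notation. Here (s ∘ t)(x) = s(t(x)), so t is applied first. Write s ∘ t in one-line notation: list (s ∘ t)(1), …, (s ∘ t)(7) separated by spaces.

2 3 5 1 6 4 7

Chase each element through t then s: 1 → 1 → 2; 2 → 6 → 3; 3 → 2 → 5; 4 → 3 → 1; 5 → 5 → 6; 6 → 4 → 4; 7 → 7 → 7.
Collecting the images, s ∘ t = [2 3 5 1 6 4 7].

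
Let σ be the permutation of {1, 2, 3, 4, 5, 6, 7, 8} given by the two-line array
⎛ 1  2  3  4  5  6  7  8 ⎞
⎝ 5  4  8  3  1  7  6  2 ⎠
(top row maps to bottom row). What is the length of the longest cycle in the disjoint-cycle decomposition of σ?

Decomposing into disjoint cycles gives (1 5)(2 4 3 8)(6 7); the longest has length 4.

4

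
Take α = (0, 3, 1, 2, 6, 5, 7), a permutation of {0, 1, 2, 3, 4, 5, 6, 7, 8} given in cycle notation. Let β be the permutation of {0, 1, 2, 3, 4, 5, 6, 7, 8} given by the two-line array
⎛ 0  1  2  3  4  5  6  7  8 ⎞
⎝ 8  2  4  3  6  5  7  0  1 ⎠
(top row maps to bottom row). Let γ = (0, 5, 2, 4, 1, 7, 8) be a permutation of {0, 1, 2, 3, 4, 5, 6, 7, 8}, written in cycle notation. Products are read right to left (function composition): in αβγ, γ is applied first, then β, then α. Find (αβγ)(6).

0

(αβγ)(6) = α(β(γ(6))). γ(6) = 6, then β(6) = 7, then α(7) = 0, so the result is 0.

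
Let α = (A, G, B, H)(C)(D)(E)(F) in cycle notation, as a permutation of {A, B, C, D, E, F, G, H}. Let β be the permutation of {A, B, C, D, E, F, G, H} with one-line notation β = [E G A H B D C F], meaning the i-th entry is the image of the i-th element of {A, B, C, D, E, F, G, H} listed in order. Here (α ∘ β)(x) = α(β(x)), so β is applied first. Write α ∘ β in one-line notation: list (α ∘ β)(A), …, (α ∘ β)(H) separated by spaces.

(α ∘ β)(x) = α(β(x)). Computing each image: α(β(A)) = α(E) = E, α(β(B)) = α(G) = B, α(β(C)) = α(A) = G, α(β(D)) = α(H) = A, α(β(E)) = α(B) = H, α(β(F)) = α(D) = D, α(β(G)) = α(C) = C, α(β(H)) = α(F) = F.
Hence α ∘ β = [E B G A H D C F].

E B G A H D C F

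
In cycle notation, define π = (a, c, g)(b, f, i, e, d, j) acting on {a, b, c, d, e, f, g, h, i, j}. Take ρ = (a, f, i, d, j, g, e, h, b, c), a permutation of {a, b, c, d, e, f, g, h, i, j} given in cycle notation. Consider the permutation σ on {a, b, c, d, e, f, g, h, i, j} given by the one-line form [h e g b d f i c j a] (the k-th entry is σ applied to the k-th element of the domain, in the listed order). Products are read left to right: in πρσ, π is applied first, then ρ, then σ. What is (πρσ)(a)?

h

Apply the permutations in order: π(a) = c, then ρ(c) = a, then σ(a) = h. So (πρσ)(a) = h.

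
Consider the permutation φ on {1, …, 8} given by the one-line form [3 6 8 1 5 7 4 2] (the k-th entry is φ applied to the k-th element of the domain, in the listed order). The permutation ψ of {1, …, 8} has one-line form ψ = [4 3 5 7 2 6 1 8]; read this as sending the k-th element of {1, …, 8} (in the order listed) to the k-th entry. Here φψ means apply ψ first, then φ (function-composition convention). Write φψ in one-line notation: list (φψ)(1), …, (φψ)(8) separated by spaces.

Chase each element through ψ then φ: 1 → 4 → 1; 2 → 3 → 8; 3 → 5 → 5; 4 → 7 → 4; 5 → 2 → 6; 6 → 6 → 7; 7 → 1 → 3; 8 → 8 → 2.
Collecting the images, φψ = [1 8 5 4 6 7 3 2].

1 8 5 4 6 7 3 2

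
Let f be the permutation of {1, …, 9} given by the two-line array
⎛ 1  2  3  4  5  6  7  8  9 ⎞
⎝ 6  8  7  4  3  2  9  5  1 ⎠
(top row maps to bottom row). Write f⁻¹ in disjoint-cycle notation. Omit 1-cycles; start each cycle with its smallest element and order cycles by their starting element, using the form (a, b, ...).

(1, 9, 7, 3, 5, 8, 2, 6)

First write f in disjoint cycles: (1, 6, 2, 8, 5, 3, 7, 9).
The inverse reverses every cycle; in canonical form, f⁻¹ = (1, 9, 7, 3, 5, 8, 2, 6).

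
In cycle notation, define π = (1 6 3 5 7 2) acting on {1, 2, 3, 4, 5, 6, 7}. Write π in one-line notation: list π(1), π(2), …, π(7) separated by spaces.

6 1 5 4 7 3 2

Reading each image from the cycles: 1→6, 2→1, 3→5, 4→4, 5→7, 6→3, 7→2.
So the one-line form is 6 1 5 4 7 3 2.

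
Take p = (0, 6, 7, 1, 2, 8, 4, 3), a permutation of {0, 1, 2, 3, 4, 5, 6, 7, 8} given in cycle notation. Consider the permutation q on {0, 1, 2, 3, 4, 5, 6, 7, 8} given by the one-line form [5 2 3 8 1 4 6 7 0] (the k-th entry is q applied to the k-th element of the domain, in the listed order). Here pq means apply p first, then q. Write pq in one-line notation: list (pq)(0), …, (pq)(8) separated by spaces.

6 3 0 5 8 4 7 2 1

For each element, apply p then q: 0 → 6 → 6; 1 → 2 → 3; 2 → 8 → 0; 3 → 0 → 5; 4 → 3 → 8; 5 → 5 → 4; 6 → 7 → 7; 7 → 1 → 2; 8 → 4 → 1.
Collecting the images, pq = [6 3 0 5 8 4 7 2 1].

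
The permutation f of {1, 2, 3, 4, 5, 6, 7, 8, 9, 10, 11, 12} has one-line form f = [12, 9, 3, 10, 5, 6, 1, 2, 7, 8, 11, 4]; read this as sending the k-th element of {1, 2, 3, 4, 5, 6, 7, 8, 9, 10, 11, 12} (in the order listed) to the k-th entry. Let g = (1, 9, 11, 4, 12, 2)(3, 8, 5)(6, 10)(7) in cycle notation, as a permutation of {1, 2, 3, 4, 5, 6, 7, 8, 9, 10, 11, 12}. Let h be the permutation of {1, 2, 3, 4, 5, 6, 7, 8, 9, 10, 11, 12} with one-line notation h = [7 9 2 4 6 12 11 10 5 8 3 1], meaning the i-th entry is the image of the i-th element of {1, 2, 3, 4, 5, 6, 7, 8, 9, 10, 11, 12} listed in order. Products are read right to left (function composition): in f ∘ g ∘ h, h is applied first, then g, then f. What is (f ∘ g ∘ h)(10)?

(f ∘ g ∘ h)(10) = f(g(h(10))). h(10) = 8, then g(8) = 5, then f(5) = 5, so the result is 5.

5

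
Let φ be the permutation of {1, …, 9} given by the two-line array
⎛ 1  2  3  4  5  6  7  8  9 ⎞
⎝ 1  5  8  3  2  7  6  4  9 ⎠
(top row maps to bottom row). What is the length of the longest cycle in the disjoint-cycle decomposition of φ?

Decomposing into disjoint cycles gives (2, 5)(3, 8, 4)(6, 7); the longest has length 3.

3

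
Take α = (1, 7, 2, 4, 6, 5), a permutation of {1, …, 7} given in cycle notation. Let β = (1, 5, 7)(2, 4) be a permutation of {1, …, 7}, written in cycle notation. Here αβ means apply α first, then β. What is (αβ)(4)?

First apply α: α(4) = 6, then β(6) = 6. Thus (αβ)(4) = 6.

6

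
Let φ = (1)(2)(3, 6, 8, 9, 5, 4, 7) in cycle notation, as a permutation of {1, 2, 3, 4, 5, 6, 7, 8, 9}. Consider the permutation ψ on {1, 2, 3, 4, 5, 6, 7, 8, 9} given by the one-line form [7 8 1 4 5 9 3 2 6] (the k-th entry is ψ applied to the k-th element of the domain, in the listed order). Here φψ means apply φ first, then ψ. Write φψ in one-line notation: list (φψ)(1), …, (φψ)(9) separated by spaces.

7 8 9 3 4 2 1 6 5

Chase each element through φ then ψ: 1 → 1 → 7; 2 → 2 → 8; 3 → 6 → 9; 4 → 7 → 3; 5 → 4 → 4; 6 → 8 → 2; 7 → 3 → 1; 8 → 9 → 6; 9 → 5 → 5.
So φψ in one-line form is 7 8 9 3 4 2 1 6 5.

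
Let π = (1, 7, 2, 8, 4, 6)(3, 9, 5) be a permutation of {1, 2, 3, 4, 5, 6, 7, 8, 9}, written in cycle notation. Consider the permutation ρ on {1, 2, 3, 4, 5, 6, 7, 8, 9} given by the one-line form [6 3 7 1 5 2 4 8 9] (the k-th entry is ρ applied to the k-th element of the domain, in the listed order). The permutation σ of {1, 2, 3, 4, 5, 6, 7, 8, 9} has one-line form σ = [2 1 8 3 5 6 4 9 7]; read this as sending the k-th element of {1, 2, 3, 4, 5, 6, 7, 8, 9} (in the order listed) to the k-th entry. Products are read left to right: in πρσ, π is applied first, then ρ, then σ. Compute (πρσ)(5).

4

Apply the permutations in order: π(5) = 3, then ρ(3) = 7, then σ(7) = 4. So (πρσ)(5) = 4.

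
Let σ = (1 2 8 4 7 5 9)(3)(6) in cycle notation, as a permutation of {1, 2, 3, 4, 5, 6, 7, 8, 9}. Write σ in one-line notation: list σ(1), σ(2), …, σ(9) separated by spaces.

2 8 3 7 9 6 5 4 1

Reading each image from the cycles: 1↦2, 2↦8, 3↦3, 4↦7, 5↦9, 6↦6, 7↦5, 8↦4, 9↦1.
Listing these in domain order gives 2 8 3 7 9 6 5 4 1.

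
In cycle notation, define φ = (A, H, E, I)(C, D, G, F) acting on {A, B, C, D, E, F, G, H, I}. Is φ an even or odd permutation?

The cycle lengths are 4, 4, 1.
A cycle of length ℓ contributes ℓ−1 transpositions, so φ is a product of 3 + 3 = 6 transpositions — even.

even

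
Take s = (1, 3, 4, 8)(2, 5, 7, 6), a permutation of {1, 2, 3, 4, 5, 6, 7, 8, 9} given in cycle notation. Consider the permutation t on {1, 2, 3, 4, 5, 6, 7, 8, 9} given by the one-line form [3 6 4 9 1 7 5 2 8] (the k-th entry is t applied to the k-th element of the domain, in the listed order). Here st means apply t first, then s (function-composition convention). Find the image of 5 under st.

3

First apply t: t(5) = 1, then s(1) = 3. Thus (st)(5) = 3.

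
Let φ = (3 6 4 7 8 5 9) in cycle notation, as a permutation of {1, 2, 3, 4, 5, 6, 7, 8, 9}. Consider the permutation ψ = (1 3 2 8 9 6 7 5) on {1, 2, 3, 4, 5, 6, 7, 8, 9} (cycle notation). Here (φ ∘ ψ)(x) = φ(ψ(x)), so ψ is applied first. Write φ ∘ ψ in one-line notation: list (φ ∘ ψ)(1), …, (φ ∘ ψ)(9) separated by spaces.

Chase each element through ψ then φ: 1 → 3 → 6; 2 → 8 → 5; 3 → 2 → 2; 4 → 4 → 7; 5 → 1 → 1; 6 → 7 → 8; 7 → 5 → 9; 8 → 9 → 3; 9 → 6 → 4.
So φ ∘ ψ in one-line form is 6 5 2 7 1 8 9 3 4.

6 5 2 7 1 8 9 3 4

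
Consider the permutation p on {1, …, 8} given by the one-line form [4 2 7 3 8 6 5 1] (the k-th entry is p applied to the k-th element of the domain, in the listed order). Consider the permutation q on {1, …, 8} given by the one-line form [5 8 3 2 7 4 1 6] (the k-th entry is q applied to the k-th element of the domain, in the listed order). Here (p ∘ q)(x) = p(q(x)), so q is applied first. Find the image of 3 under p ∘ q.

(p ∘ q)(3) = p(q(3)). q(3) = 3, then p(3) = 7. So (p ∘ q)(3) = 7.

7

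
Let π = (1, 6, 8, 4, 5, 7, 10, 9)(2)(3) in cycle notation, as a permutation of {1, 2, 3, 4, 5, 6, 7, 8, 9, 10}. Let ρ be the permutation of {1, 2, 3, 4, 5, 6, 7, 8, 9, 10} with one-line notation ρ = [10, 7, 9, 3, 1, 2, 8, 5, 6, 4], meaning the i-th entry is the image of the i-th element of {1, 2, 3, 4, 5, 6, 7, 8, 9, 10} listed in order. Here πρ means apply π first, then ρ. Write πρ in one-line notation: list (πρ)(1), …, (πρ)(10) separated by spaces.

Chase each element through π then ρ: 1 → 6 → 2; 2 → 2 → 7; 3 → 3 → 9; 4 → 5 → 1; 5 → 7 → 8; 6 → 8 → 5; 7 → 10 → 4; 8 → 4 → 3; 9 → 1 → 10; 10 → 9 → 6.
So πρ in one-line form is 2 7 9 1 8 5 4 3 10 6.

2 7 9 1 8 5 4 3 10 6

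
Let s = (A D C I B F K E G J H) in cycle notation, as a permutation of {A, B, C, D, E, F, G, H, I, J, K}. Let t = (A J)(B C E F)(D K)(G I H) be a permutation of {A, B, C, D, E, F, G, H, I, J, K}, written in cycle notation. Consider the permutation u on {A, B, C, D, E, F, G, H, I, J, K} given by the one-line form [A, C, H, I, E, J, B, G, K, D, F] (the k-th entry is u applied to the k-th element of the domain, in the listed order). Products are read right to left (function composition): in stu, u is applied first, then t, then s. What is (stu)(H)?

Apply the permutations in order: u(H) = G, then t(G) = I, then s(I) = B. So (stu)(H) = B.

B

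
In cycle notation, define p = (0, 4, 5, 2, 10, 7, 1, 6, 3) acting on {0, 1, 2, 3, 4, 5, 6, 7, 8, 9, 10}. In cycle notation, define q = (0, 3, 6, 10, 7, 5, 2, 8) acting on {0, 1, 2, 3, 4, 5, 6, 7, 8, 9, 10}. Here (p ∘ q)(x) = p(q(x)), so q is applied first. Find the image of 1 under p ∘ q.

First apply q: q(1) = 1, then p(1) = 6. Thus (p ∘ q)(1) = 6.

6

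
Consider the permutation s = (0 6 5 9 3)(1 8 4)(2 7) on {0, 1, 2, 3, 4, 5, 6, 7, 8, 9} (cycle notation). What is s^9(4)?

4 lies in the 3-cycle (1 8 4).
On a 3-cycle, s^3 is the identity, so s^9 = s^0 there (9 ≡ 0 mod 3).
So s^9(4) = 4.

4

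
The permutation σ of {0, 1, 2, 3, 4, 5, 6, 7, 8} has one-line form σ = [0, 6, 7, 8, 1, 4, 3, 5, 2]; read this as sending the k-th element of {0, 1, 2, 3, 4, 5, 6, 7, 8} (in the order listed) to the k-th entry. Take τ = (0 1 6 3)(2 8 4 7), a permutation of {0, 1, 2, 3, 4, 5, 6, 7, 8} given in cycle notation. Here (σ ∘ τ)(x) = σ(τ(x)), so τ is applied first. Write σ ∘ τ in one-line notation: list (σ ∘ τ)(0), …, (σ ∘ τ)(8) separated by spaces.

6 3 2 0 5 4 8 7 1

Chase each element through τ then σ: 0 → 1 → 6; 1 → 6 → 3; 2 → 8 → 2; 3 → 0 → 0; 4 → 7 → 5; 5 → 5 → 4; 6 → 3 → 8; 7 → 2 → 7; 8 → 4 → 1.
So σ ∘ τ in one-line form is 6 3 2 0 5 4 8 7 1.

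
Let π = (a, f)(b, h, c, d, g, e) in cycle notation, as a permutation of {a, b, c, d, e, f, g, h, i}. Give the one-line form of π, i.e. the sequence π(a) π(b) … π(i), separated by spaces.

f h d g b a e c i

Each element maps to the next entry in its cycle (wrapping to the front): a→f, b→h, c→d, d→g, e→b, f→a, g→e, h→c, i→i.
Listing these in domain order gives f h d g b a e c i.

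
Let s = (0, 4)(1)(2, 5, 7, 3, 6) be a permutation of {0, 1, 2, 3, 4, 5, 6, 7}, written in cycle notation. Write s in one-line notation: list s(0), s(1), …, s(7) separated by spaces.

4 1 5 6 0 7 2 3

Each element maps to the next entry in its cycle (wrapping to the front): 0↦4, 1↦1, 2↦5, 3↦6, 4↦0, 5↦7, 6↦2, 7↦3.
Listing these in domain order gives 4 1 5 6 0 7 2 3.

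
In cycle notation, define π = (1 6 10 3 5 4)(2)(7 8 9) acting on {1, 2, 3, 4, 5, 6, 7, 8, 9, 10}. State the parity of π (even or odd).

The cycle lengths are 6, 3, 1.
A cycle is odd iff its length is even; π has 1 even-length cycle, so sgn(π) = (−1)^1 and π is odd.

odd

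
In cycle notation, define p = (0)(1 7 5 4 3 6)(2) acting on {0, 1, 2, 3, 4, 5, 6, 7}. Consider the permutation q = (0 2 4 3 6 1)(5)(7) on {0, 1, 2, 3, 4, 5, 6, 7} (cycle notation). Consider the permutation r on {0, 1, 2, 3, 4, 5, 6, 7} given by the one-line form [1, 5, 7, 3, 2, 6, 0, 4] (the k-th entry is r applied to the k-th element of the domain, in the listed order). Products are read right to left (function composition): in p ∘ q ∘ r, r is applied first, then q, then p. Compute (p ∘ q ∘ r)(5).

7

Apply the permutations in order: r(5) = 6, then q(6) = 1, then p(1) = 7. So (p ∘ q ∘ r)(5) = 7.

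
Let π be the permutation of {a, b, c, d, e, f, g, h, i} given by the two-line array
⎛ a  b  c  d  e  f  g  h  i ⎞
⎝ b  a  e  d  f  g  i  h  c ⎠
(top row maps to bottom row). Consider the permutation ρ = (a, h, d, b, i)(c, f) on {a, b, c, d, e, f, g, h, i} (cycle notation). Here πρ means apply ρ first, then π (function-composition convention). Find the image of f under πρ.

(πρ)(f) = π(ρ(f)). ρ(f) = c, then π(c) = e. So (πρ)(f) = e.

e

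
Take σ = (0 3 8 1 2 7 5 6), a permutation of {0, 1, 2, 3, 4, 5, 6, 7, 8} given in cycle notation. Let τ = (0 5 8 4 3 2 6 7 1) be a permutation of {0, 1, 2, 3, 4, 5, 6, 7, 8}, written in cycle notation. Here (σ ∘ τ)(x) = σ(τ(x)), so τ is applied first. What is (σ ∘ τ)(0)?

6

τ(0) = 5, then σ(5) = 6; composing gives (σ ∘ τ)(0) = 6.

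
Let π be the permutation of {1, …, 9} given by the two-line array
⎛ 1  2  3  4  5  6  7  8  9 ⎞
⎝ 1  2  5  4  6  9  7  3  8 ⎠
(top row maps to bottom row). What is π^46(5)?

6

Tracing 5 → 6 → … returns to 5 after 5 steps, so 5 lies in a 5-cycle (3 5 6 9 8).
On a 5-cycle, π^5 is the identity, so π^46 = π^1 there (46 ≡ 1 mod 5).
Advancing 1 step from 5: 5 → 6.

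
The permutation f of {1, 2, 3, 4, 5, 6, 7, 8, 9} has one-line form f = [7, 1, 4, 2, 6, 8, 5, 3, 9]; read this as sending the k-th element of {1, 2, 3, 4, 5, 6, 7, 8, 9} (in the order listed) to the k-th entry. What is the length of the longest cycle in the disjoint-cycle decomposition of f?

Decomposing into disjoint cycles gives (1 7 5 6 8 3 4 2); the longest has length 8.

8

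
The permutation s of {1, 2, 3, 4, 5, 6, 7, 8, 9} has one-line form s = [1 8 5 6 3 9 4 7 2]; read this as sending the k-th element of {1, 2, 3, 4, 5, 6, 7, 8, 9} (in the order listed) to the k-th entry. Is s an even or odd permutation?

In disjoint-cycle form the cycle lengths are 6, 2, 1.
A cycle is odd iff its length is even; s has 2 even-length cycles, so sgn(s) = (−1)^2 and s is even.

even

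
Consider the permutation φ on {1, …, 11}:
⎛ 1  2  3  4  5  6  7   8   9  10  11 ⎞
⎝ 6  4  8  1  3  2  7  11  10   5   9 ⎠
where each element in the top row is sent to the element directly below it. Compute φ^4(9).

8

Tracing 9 → 10 → … returns to 9 after 6 steps, so 9 lies in a 6-cycle (3 8 11 9 10 5).
Stepping 4 places around the cycle: 9 → 10 → 5 → 3 → 8.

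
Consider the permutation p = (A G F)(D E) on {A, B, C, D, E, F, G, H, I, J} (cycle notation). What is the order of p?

The disjoint cycles have lengths 3, 2, 1, 1, 1, 1, 1.
Since disjoint cycles commute, ord(p) = lcm(3, 2) = 6.

6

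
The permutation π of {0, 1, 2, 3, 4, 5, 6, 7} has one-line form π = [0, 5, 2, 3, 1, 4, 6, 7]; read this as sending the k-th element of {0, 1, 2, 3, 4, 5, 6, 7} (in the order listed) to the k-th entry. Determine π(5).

4

5 is element number 6 of the domain, and entry number 6 of the one-line form is 4, so π(5) = 4.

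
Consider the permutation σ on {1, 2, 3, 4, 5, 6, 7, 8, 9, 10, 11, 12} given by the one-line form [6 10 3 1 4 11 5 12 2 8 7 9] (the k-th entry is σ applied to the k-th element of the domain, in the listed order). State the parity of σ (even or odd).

odd

In disjoint-cycle form the cycle lengths are 6, 5, 1.
A cycle is odd iff its length is even; σ has 1 even-length cycle, so sgn(σ) = (−1)^1 and σ is odd.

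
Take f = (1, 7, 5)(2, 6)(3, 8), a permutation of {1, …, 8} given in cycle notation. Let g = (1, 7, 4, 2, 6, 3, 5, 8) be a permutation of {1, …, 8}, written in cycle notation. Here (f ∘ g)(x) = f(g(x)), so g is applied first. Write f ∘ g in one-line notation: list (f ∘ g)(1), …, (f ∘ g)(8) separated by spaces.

5 2 1 6 3 8 4 7

(f ∘ g)(x) = f(g(x)). Computing each image: f(g(1)) = f(7) = 5, f(g(2)) = f(6) = 2, f(g(3)) = f(5) = 1, f(g(4)) = f(2) = 6, f(g(5)) = f(8) = 3, f(g(6)) = f(3) = 8, f(g(7)) = f(4) = 4, f(g(8)) = f(1) = 7.
Hence f ∘ g = [5 2 1 6 3 8 4 7].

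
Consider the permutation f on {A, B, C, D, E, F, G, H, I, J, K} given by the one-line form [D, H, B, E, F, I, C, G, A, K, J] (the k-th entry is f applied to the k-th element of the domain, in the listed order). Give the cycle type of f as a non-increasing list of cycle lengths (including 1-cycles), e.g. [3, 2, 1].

[5, 4, 2]

The disjoint cycles are (A, D, E, F, I)(B, H, G, C)(J, K), with lengths 5, 4, 2 in non-increasing order.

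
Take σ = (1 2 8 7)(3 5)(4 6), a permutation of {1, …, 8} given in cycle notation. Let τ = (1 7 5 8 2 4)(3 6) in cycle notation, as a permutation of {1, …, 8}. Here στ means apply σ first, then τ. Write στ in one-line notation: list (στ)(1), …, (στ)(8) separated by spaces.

(στ)(x) = τ(σ(x)). Computing each image: τ(σ(1)) = τ(2) = 4, τ(σ(2)) = τ(8) = 2, τ(σ(3)) = τ(5) = 8, τ(σ(4)) = τ(6) = 3, τ(σ(5)) = τ(3) = 6, τ(σ(6)) = τ(4) = 1, τ(σ(7)) = τ(1) = 7, τ(σ(8)) = τ(7) = 5.
Hence στ = [4 2 8 3 6 1 7 5].

4 2 8 3 6 1 7 5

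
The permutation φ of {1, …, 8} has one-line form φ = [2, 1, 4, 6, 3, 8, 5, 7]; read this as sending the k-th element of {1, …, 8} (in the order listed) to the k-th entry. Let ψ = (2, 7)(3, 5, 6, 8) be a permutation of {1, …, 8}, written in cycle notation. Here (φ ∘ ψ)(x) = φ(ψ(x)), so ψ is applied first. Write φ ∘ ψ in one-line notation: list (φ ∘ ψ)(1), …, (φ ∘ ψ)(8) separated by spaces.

(φ ∘ ψ)(x) = φ(ψ(x)). Computing each image: φ(ψ(1)) = φ(1) = 2, φ(ψ(2)) = φ(7) = 5, φ(ψ(3)) = φ(5) = 3, φ(ψ(4)) = φ(4) = 6, φ(ψ(5)) = φ(6) = 8, φ(ψ(6)) = φ(8) = 7, φ(ψ(7)) = φ(2) = 1, φ(ψ(8)) = φ(3) = 4.
Hence φ ∘ ψ = [2 5 3 6 8 7 1 4].

2 5 3 6 8 7 1 4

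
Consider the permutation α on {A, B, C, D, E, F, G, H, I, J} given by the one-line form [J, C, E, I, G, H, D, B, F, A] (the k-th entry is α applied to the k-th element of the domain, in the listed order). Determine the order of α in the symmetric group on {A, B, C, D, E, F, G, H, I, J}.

8

Decomposing into disjoint cycles gives cycle lengths 8, 2.
Since disjoint cycles commute, ord(α) = lcm(8, 2) = 8.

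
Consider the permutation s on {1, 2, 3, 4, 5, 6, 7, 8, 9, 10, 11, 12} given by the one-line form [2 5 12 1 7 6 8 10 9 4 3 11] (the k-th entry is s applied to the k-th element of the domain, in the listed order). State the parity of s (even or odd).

even

In disjoint-cycle form the cycle lengths are 7, 3, 1, 1.
A cycle of length ℓ contributes ℓ−1 transpositions, so s is a product of 6 + 2 = 8 transpositions — even.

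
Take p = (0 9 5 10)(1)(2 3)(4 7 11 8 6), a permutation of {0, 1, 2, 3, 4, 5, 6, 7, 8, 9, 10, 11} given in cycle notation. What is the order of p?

The disjoint cycles have lengths 5, 4, 2, 1.
The order is lcm(5, 4, 2) = 20.

20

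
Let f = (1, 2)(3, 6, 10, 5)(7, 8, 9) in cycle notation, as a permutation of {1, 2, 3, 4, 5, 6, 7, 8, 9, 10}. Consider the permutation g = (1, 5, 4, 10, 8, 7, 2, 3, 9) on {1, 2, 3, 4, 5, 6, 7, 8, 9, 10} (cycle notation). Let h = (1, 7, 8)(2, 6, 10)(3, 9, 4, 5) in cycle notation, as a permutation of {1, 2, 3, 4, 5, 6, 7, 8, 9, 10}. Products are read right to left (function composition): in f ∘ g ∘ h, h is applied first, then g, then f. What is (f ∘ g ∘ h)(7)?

Apply the permutations in order: h(7) = 8, then g(8) = 7, then f(7) = 8. So (f ∘ g ∘ h)(7) = 8.

8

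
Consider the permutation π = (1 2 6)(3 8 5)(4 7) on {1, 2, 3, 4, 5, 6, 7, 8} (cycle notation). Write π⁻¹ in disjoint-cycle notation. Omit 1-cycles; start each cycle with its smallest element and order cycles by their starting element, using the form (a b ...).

The inverse reverses each cycle.
Reversing each cycle of π and rotating so the smallest element leads gives (1 6 2)(3 5 8)(4 7).

(1 6 2)(3 5 8)(4 7)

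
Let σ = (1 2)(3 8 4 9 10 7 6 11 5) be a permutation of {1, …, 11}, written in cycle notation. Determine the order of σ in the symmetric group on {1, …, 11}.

The cycle type of σ is (9, 2).
The order of σ is the least common multiple of its cycle lengths: lcm(9, 2) = 18.

18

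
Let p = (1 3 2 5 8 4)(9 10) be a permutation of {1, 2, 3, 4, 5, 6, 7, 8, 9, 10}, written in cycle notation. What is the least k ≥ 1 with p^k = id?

The cycle type of p is (6, 2, 1, 1).
The order of p is the least common multiple of its cycle lengths: lcm(6, 2) = 6.

6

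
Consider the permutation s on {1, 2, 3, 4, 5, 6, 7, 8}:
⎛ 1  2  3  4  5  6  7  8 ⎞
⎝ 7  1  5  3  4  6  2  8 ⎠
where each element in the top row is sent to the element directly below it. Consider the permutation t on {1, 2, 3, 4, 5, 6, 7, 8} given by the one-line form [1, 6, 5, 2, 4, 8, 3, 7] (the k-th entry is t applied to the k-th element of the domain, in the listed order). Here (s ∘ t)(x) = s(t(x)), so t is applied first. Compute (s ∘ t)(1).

7

t(1) = 1, then s(1) = 7; composing gives (s ∘ t)(1) = 7.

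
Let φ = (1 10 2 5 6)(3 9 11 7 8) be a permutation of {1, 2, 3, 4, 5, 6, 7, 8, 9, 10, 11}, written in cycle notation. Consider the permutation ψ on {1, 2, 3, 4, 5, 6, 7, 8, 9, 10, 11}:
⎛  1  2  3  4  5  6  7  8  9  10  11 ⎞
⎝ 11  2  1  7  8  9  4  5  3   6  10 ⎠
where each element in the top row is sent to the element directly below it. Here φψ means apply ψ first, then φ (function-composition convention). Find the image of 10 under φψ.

(φψ)(10) = φ(ψ(10)). ψ(10) = 6, then φ(6) = 1. So (φψ)(10) = 1.

1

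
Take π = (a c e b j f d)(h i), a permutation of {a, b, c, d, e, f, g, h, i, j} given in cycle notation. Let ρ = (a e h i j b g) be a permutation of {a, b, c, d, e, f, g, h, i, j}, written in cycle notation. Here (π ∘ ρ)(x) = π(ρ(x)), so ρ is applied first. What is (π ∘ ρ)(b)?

g

(π ∘ ρ)(b) = π(ρ(b)). ρ(b) = g, then π(g) = g. So (π ∘ ρ)(b) = g.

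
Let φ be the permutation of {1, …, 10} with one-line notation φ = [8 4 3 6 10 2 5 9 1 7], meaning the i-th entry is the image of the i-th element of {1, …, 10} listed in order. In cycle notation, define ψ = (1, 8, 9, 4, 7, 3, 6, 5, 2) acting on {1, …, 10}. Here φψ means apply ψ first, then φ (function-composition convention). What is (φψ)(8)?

1

ψ(8) = 9, then φ(9) = 1; composing gives (φψ)(8) = 1.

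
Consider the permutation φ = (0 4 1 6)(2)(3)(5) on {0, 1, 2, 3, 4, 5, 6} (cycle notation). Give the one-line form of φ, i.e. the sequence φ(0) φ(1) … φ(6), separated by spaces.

4 6 2 3 1 5 0

Reading each image from the cycles: 0→4, 1→6, 2→2, 3→3, 4→1, 5→5, 6→0.
Listing these in domain order gives 4 6 2 3 1 5 0.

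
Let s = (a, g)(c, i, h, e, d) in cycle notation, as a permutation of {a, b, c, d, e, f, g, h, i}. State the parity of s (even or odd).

The cycle lengths are 5, 2, 1, 1.
A cycle of length ℓ contributes ℓ−1 transpositions, so s is a product of 4 + 1 = 5 transpositions — odd.

odd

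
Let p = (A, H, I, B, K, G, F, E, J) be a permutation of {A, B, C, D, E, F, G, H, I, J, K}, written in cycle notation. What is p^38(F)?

F lies in the 9-cycle (A, H, I, B, K, G, F, E, J).
On a 9-cycle, p^9 is the identity, so p^38 = p^2 there (38 ≡ 2 mod 9).
Advancing 2 steps from F: F → E → J.

J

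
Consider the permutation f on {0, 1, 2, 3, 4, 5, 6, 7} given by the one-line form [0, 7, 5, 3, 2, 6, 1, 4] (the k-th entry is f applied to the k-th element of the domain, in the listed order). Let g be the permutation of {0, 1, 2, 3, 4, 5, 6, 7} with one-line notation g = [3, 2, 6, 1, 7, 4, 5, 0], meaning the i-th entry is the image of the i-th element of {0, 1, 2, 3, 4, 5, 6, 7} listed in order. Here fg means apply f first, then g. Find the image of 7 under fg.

f(7) = 4, then g(4) = 7; composing gives (fg)(7) = 7.

7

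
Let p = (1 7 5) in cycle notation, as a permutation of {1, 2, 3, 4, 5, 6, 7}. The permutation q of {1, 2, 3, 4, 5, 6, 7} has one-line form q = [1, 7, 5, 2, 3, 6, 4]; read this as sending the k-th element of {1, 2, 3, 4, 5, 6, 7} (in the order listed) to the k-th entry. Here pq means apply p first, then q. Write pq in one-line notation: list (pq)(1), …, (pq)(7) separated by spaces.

(pq)(x) = q(p(x)). Computing each image: q(p(1)) = q(7) = 4, q(p(2)) = q(2) = 7, q(p(3)) = q(3) = 5, q(p(4)) = q(4) = 2, q(p(5)) = q(1) = 1, q(p(6)) = q(6) = 6, q(p(7)) = q(5) = 3.
Hence pq = [4 7 5 2 1 6 3].

4 7 5 2 1 6 3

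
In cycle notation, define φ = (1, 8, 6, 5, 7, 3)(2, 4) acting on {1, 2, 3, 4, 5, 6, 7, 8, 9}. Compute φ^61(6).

5

6 lies in the 6-cycle (1, 8, 6, 5, 7, 3).
Powers repeat with period 6 on this cycle, and 61 mod 6 = 1, so φ^61(6) = φ^1(6).
Advancing 1 step from 6: 6 → 5.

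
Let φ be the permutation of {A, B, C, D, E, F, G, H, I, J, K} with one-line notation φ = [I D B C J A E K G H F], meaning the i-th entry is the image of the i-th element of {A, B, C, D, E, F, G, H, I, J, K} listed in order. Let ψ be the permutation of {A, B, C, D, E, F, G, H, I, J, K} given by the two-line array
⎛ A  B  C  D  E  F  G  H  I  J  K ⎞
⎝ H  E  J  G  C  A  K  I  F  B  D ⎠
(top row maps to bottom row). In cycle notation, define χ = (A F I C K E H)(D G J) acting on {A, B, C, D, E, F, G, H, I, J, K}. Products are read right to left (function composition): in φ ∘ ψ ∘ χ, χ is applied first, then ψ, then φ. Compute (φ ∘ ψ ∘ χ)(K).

(φ ∘ ψ ∘ χ)(K) = φ(ψ(χ(K))). χ(K) = E, then ψ(E) = C, then φ(C) = B, so the result is B.

B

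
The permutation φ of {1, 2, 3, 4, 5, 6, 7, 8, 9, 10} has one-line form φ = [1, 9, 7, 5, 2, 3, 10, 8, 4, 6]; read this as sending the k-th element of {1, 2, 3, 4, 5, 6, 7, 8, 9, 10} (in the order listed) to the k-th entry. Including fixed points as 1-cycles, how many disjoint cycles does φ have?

The cycle decomposition is (1)(2 9 4 5)(3 7 10 6)(8), which has 4 cycles (counting 1-cycles).

4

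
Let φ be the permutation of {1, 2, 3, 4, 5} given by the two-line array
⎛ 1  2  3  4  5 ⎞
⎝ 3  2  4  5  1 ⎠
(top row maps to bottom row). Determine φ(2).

2

The entry below 2 in the array is 2, so φ(2) = 2.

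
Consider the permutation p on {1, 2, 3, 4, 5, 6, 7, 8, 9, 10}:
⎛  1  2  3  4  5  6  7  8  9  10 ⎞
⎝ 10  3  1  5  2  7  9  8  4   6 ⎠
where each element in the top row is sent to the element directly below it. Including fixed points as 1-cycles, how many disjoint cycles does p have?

2

The cycle decomposition is (1, 10, 6, 7, 9, 4, 5, 2, 3)(8), which has 2 cycles (counting 1-cycles).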